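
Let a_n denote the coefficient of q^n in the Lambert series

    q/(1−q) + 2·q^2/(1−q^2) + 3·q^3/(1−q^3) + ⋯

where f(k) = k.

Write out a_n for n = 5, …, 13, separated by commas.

n=5: 5·1 1·5  f→[5+1]=6
d|6:{6,3,2,1}  Σf=6+3+2+1=12
d|7:{1,7}  Σf=1+7=8
[q^8] f(8)=8,f(4)=4,f(2)=2,f(1)=1 ⇒ 15
q^9  k|9↦f(k): 1:1 3:3 9:9  a_9=13
q^10  k|10↦f(k): 10:10 5:5 2:2 1:1  a_10=18
q^11  k|11↦f(k): 11:11 1:1  a_11=12
q^12  k|12↦f(k): 12:12 6:6 4:4 3:3 2:2 1:1  a_12=28
q^13  k|13↦f(k): 13:13 1:1  a_13=14

6, 12, 8, 15, 13, 18, 12, 28, 14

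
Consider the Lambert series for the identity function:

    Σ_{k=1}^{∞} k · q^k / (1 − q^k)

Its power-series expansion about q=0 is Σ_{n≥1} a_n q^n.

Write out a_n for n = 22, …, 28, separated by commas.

[q^22] f(1)=1,f(2)=2,f(11)=11,f(22)=22 ⇒ 36
[q^23] f(1)=1,f(23)=23 ⇒ 24
d|24:{24,12,8,6,4,3,2,1}  Σf=24+12+8+6+4+3+2+1=60
d|25:{25,5,1}  Σf=25+5+1=31
[q^26] f(1)=1,f(2)=2,f(13)=13,f(26)=26 ⇒ 42
[q^27] f(27)=27,f(9)=9,f(3)=3,f(1)=1 ⇒ 40
d|28:{1,2,4,7,14,28}  Σf=1+2+4+7+14+28=56

36, 24, 60, 31, 42, 40, 56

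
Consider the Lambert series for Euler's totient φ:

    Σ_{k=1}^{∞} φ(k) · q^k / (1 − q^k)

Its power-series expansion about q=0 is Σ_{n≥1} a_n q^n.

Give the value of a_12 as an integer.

n=12: 1·12 2·6 3·4 4·3 6·2 12·1  φ→[1+1+2+2+2+4]=12

a_12 = 12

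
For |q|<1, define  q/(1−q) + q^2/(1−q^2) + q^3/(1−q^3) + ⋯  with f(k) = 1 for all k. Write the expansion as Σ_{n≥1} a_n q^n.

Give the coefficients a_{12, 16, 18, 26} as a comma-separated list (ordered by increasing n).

d|12:{1,2,3,4,6,12}  Σf=1+1+1+1+1+1=6
n=16: 16·1 8·2 4·4 2·8 1·16  f→[1+1+1+1+1]=5
d|18:{18,9,6,3,2,1}  Σf=1+1+1+1+1+1=6
q^26  k|26↦f(k): 26:1 13:1 2:1 1:1  a_26=4

6, 5, 6, 4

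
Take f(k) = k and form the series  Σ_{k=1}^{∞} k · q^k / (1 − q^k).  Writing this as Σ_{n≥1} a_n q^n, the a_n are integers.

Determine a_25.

[q^25] f(25)=25,f(5)=5,f(1)=1 ⇒ 31

a_25 = 31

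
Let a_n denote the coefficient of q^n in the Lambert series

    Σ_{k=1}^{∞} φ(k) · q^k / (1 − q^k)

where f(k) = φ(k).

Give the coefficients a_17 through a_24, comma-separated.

[q^17] φ(17)=16,φ(1)=1 ⇒ 17
d|18:{1,2,3,6,9,18}  Σφ=1+1+2+2+6+6=18
d|19:{19,1}  Σφ=18+1=19
n=20: 1·20 2·10 4·5 5·4 10·2 20·1  φ→[1+1+2+4+4+8]=20
n=21: 21·1 7·3 3·7 1·21  φ→[12+6+2+1]=21
[q^22] φ(22)=10,φ(11)=10,φ(2)=1,φ(1)=1 ⇒ 22
q^23  k|23↦φ(k): 1:1 23:22  a_23=23
n=24: 24·1 12·2 8·3 6·4 4·6 3·8 2·12 1·24  φ→[8+4+4+2+2+2+1+1]=24

17, 18, 19, 20, 21, 22, 23, 24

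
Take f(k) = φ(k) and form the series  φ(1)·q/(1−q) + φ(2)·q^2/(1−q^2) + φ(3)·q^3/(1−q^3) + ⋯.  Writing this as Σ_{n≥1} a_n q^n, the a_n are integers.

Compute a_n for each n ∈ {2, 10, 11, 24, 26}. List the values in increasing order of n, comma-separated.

[q^2] φ(2)=1,φ(1)=1 ⇒ 2
[q^10] φ(1)=1,φ(2)=1,φ(5)=4,φ(10)=4 ⇒ 10
q^11  k|11↦φ(k): 11:10 1:1  a_11=11
n=24: 1·24 2·12 3·8 4·6 6·4 8·3 12·2 24·1  φ→[1+1+2+2+2+4+4+8]=24
q^26  k|26↦φ(k): 26:12 13:12 2:1 1:1  a_26=26

2, 10, 11, 24, 26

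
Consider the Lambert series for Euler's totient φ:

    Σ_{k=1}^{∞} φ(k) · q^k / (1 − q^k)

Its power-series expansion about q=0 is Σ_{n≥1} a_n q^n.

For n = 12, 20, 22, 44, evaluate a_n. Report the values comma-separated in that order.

d|12:{1,2,3,4,6,12}  Σφ=1+1+2+2+2+4=12
n=20: 20·1 10·2 5·4 4·5 2·10 1·20  φ→[8+4+4+2+1+1]=20
n=22: 22·1 11·2 2·11 1·22  φ→[10+10+1+1]=22
[q^44] φ(1)=1,φ(2)=1,φ(4)=2,φ(11)=10,φ(22)=10,φ(44)=20 ⇒ 44

12, 20, 22, 44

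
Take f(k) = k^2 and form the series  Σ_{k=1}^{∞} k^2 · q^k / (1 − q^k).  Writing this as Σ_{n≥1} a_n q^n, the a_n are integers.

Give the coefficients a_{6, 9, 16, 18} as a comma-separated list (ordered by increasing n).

50, 91, 341, 455

[q^6] f(1)=1,f(2)=4,f(3)=9,f(6)=36 ⇒ 50
n=9: 1·9 3·3 9·1  f→[1+9+81]=91
[q^16] f(1)=1,f(2)=4,f(4)=16,f(8)=64,f(16)=256 ⇒ 341
n=18: 18·1 9·2 6·3 3·6 2·9 1·18  f→[324+81+36+9+4+1]=455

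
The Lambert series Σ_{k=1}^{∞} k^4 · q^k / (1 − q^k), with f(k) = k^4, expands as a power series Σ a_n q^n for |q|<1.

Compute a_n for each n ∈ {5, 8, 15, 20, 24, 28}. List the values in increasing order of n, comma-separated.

d|5:{5,1}  Σf=625+1=626
n=8: 1·8 2·4 4·2 8·1  f→[1+16+256+4096]=4369
d|15:{1,3,5,15}  Σf=1+81+625+50625=51332
q^20  k|20↦f(k): 20:160000 10:10000 5:625 4:256 2:16 1:1  a_20=170898
q^24  k|24↦f(k): 24:331776 12:20736 8:4096 6:1296 4:256 3:81 2:16 1:1  a_24=358258
d|28:{1,2,4,7,14,28}  Σf=1+16+256+2401+38416+614656=655746

626, 4369, 51332, 170898, 358258, 655746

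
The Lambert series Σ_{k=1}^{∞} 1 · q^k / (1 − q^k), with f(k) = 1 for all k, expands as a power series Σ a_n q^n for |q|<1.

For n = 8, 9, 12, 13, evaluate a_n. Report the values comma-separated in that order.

4, 3, 6, 2

d|8:{8,4,2,1}  Σf=1+1+1+1=4
d|9:{9,3,1}  Σf=1+1+1=3
q^12  k|12↦f(k): 12:1 6:1 4:1 3:1 2:1 1:1  a_12=6
[q^13] f(13)=1,f(1)=1 ⇒ 2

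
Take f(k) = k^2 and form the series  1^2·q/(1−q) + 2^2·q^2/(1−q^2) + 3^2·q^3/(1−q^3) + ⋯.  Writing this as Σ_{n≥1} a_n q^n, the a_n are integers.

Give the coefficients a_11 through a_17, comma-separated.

q^11  k|11↦f(k): 1:1 11:121  a_11=122
d|12:{1,2,3,4,6,12}  Σf=1+4+9+16+36+144=210
d|13:{13,1}  Σf=169+1=170
[q^14] f(14)=196,f(7)=49,f(2)=4,f(1)=1 ⇒ 250
[q^15] f(15)=225,f(5)=25,f(3)=9,f(1)=1 ⇒ 260
q^16  k|16↦f(k): 1:1 2:4 4:16 8:64 16:256  a_16=341
q^17  k|17↦f(k): 1:1 17:289  a_17=290

122, 210, 170, 250, 260, 341, 290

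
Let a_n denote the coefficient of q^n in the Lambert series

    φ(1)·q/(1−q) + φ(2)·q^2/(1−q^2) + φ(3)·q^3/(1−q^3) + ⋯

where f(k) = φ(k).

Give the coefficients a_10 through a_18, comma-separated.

q^10  k|10↦φ(k): 1:1 2:1 5:4 10:4  a_10=10
n=11: 11·1 1·11  φ→[10+1]=11
q^12  k|12↦φ(k): 12:4 6:2 4:2 3:2 2:1 1:1  a_12=12
d|13:{13,1}  Σφ=12+1=13
d|14:{14,7,2,1}  Σφ=6+6+1+1=14
[q^15] φ(15)=8,φ(5)=4,φ(3)=2,φ(1)=1 ⇒ 15
n=16: 1·16 2·8 4·4 8·2 16·1  φ→[1+1+2+4+8]=16
q^17  k|17↦φ(k): 17:16 1:1  a_17=17
q^18  k|18↦φ(k): 1:1 2:1 3:2 6:2 9:6 18:6  a_18=18

10, 11, 12, 13, 14, 15, 16, 17, 18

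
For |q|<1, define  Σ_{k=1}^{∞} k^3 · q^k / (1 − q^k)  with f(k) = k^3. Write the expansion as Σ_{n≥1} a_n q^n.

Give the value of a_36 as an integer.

q^36  k|36↦f(k): 1:1 2:8 3:27 4:64 6:216 9:729 12:1728 18:5832 36:46656  a_36=55261

a_36 = 55261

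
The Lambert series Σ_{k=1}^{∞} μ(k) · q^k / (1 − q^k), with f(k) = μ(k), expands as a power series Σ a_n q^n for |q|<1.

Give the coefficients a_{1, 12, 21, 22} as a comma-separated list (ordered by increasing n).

1, 0, 0, 0

q^1  k|1↦μ(k): 1:1  a_1=1
d|12:{1,2,3,4,6,12}  Σμ=1+(-1)+(-1)+0+1+0=0
n=21: 1·21 3·7 7·3 21·1  μ→[1+(-1)+(-1)+1]=0
n=22: 22·1 11·2 2·11 1·22  μ→[1+(-1)+(-1)+1]=0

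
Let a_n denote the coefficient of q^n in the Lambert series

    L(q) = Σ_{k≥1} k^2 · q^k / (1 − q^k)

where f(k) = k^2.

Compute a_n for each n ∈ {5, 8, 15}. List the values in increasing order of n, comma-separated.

26, 85, 260

n=5: 5·1 1·5  f→[25+1]=26
n=8: 8·1 4·2 2·4 1·8  f→[64+16+4+1]=85
n=15: 15·1 5·3 3·5 1·15  f→[225+25+9+1]=260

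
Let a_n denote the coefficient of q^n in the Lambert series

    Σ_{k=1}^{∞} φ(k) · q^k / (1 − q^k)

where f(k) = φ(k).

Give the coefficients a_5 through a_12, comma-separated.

[q^5] φ(5)=4,φ(1)=1 ⇒ 5
n=6: 6·1 3·2 2·3 1·6  φ→[2+2+1+1]=6
d|7:{1,7}  Σφ=1+6=7
q^8  k|8↦φ(k): 1:1 2:1 4:2 8:4  a_8=8
[q^9] φ(9)=6,φ(3)=2,φ(1)=1 ⇒ 9
d|10:{1,2,5,10}  Σφ=1+1+4+4=10
n=11: 1·11 11·1  φ→[1+10]=11
d|12:{1,2,3,4,6,12}  Σφ=1+1+2+2+2+4=12

5, 6, 7, 8, 9, 10, 11, 12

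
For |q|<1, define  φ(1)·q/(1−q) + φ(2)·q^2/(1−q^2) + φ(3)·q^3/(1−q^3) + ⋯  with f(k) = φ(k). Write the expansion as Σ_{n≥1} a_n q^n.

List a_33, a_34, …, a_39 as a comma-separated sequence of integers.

[q^33] φ(1)=1,φ(3)=2,φ(11)=10,φ(33)=20 ⇒ 33
d|34:{1,2,17,34}  Σφ=1+1+16+16=34
d|35:{1,5,7,35}  Σφ=1+4+6+24=35
n=36: 1·36 2·18 3·12 4·9 6·6 9·4 12·3 18·2 36·1  φ→[1+1+2+2+2+6+4+6+12]=36
[q^37] φ(37)=36,φ(1)=1 ⇒ 37
q^38  k|38↦φ(k): 1:1 2:1 19:18 38:18  a_38=38
q^39  k|39↦φ(k): 1:1 3:2 13:12 39:24  a_39=39

33, 34, 35, 36, 37, 38, 39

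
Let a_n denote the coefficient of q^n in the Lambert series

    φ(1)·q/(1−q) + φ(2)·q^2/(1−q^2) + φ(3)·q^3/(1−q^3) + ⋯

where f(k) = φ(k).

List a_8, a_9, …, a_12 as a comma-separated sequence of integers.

q^8  k|8↦φ(k): 8:4 4:2 2:1 1:1  a_8=8
q^9  k|9↦φ(k): 1:1 3:2 9:6  a_9=9
q^10  k|10↦φ(k): 10:4 5:4 2:1 1:1  a_10=10
q^11  k|11↦φ(k): 1:1 11:10  a_11=11
q^12  k|12↦φ(k): 1:1 2:1 3:2 4:2 6:2 12:4  a_12=12

8, 9, 10, 11, 12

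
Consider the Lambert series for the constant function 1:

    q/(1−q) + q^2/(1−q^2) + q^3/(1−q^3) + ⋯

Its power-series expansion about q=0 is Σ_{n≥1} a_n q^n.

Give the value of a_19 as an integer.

a_19 = 2

[q^19] f(1)=1,f(19)=1 ⇒ 2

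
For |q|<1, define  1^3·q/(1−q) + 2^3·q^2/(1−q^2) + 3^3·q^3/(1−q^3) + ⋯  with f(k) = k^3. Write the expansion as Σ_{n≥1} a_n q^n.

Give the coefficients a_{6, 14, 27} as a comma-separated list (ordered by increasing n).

252, 3096, 20440

d|6:{1,2,3,6}  Σf=1+8+27+216=252
n=14: 1·14 2·7 7·2 14·1  f→[1+8+343+2744]=3096
q^27  k|27↦f(k): 1:1 3:27 9:729 27:19683  a_27=20440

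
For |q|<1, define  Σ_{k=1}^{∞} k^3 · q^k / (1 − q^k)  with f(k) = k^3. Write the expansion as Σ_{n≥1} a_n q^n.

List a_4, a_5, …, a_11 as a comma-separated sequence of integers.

73, 126, 252, 344, 585, 757, 1134, 1332

d|4:{1,2,4}  Σf=1+8+64=73
d|5:{5,1}  Σf=125+1=126
n=6: 6·1 3·2 2·3 1·6  f→[216+27+8+1]=252
d|7:{1,7}  Σf=1+343=344
d|8:{8,4,2,1}  Σf=512+64+8+1=585
d|9:{9,3,1}  Σf=729+27+1=757
q^10  k|10↦f(k): 1:1 2:8 5:125 10:1000  a_10=1134
[q^11] f(1)=1,f(11)=1331 ⇒ 1332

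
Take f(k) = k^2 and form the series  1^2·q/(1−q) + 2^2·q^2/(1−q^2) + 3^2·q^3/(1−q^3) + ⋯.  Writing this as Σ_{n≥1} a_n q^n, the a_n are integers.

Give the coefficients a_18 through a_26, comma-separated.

d|18:{1,2,3,6,9,18}  Σf=1+4+9+36+81+324=455
[q^19] f(19)=361,f(1)=1 ⇒ 362
q^20  k|20↦f(k): 1:1 2:4 4:16 5:25 10:100 20:400  a_20=546
q^21  k|21↦f(k): 1:1 3:9 7:49 21:441  a_21=500
[q^22] f(1)=1,f(2)=4,f(11)=121,f(22)=484 ⇒ 610
n=23: 1·23 23·1  f→[1+529]=530
d|24:{1,2,3,4,6,8,12,24}  Σf=1+4+9+16+36+64+144+576=850
d|25:{1,5,25}  Σf=1+25+625=651
[q^26] f(1)=1,f(2)=4,f(13)=169,f(26)=676 ⇒ 850

455, 362, 546, 500, 610, 530, 850, 651, 850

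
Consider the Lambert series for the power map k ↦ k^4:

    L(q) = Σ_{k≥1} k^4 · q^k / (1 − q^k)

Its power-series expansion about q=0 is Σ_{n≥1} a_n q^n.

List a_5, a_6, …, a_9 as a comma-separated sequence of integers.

d|5:{5,1}  Σf=625+1=626
q^6  k|6↦f(k): 6:1296 3:81 2:16 1:1  a_6=1394
d|7:{1,7}  Σf=1+2401=2402
n=8: 8·1 4·2 2·4 1·8  f→[4096+256+16+1]=4369
[q^9] f(9)=6561,f(3)=81,f(1)=1 ⇒ 6643

626, 1394, 2402, 4369, 6643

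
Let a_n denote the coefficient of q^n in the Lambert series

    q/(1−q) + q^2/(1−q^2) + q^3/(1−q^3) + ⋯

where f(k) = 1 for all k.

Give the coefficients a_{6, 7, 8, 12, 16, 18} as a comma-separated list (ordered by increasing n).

4, 2, 4, 6, 5, 6

n=6: 1·6 2·3 3·2 6·1  f→[1+1+1+1]=4
[q^7] f(1)=1,f(7)=1 ⇒ 2
q^8  k|8↦f(k): 8:1 4:1 2:1 1:1  a_8=4
n=12: 1·12 2·6 3·4 4·3 6·2 12·1  f→[1+1+1+1+1+1]=6
[q^16] f(1)=1,f(2)=1,f(4)=1,f(8)=1,f(16)=1 ⇒ 5
q^18  k|18↦f(k): 18:1 9:1 6:1 3:1 2:1 1:1  a_18=6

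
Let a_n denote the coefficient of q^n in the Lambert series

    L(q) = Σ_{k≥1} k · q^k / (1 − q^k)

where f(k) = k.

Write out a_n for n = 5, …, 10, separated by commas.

6, 12, 8, 15, 13, 18

n=5: 1·5 5·1  f→[1+5]=6
d|6:{6,3,2,1}  Σf=6+3+2+1=12
[q^7] f(1)=1,f(7)=7 ⇒ 8
d|8:{8,4,2,1}  Σf=8+4+2+1=15
n=9: 9·1 3·3 1·9  f→[9+3+1]=13
q^10  k|10↦f(k): 10:10 5:5 2:2 1:1  a_10=18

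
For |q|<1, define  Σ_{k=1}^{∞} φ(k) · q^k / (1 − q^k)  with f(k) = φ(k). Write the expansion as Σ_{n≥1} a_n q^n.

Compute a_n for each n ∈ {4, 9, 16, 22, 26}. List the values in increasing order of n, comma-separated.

d|4:{1,2,4}  Σφ=1+1+2=4
d|9:{1,3,9}  Σφ=1+2+6=9
d|16:{16,8,4,2,1}  Σφ=8+4+2+1+1=16
n=22: 1·22 2·11 11·2 22·1  φ→[1+1+10+10]=22
d|26:{1,2,13,26}  Σφ=1+1+12+12=26

4, 9, 16, 22, 26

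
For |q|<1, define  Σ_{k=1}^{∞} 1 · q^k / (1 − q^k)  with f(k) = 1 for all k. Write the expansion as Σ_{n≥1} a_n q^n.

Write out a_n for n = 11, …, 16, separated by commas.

2, 6, 2, 4, 4, 5

[q^11] f(11)=1,f(1)=1 ⇒ 2
n=12: 12·1 6·2 4·3 3·4 2·6 1·12  f→[1+1+1+1+1+1]=6
[q^13] f(13)=1,f(1)=1 ⇒ 2
[q^14] f(14)=1,f(7)=1,f(2)=1,f(1)=1 ⇒ 4
n=15: 1·15 3·5 5·3 15·1  f→[1+1+1+1]=4
q^16  k|16↦f(k): 16:1 8:1 4:1 2:1 1:1  a_16=5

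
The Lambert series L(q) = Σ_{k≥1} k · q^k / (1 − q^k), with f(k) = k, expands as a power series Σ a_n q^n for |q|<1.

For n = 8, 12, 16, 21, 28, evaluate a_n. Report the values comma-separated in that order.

15, 28, 31, 32, 56

q^8  k|8↦f(k): 8:8 4:4 2:2 1:1  a_8=15
d|12:{1,2,3,4,6,12}  Σf=1+2+3+4+6+12=28
[q^16] f(16)=16,f(8)=8,f(4)=4,f(2)=2,f(1)=1 ⇒ 31
q^21  k|21↦f(k): 21:21 7:7 3:3 1:1  a_21=32
q^28  k|28↦f(k): 1:1 2:2 4:4 7:7 14:14 28:28  a_28=56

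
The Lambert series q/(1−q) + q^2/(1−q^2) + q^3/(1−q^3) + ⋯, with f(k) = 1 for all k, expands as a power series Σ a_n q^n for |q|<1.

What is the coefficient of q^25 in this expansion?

d|25:{25,5,1}  Σf=1+1+1=3

a_25 = 3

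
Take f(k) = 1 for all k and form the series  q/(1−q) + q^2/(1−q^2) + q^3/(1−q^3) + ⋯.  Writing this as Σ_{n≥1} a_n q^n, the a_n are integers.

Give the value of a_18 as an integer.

a_18 = 6

q^18  k|18↦f(k): 1:1 2:1 3:1 6:1 9:1 18:1  a_18=6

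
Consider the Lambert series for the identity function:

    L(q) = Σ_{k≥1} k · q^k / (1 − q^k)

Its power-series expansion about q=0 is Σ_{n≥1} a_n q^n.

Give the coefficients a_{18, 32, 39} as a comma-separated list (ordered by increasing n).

d|18:{1,2,3,6,9,18}  Σf=1+2+3+6+9+18=39
[q^32] f(32)=32,f(16)=16,f(8)=8,f(4)=4,f(2)=2,f(1)=1 ⇒ 63
q^39  k|39↦f(k): 1:1 3:3 13:13 39:39  a_39=56

39, 63, 56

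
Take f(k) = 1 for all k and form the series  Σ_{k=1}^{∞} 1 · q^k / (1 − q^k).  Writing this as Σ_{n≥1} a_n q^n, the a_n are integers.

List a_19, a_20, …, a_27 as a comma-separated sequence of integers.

2, 6, 4, 4, 2, 8, 3, 4, 4

d|19:{1,19}  Σf=1+1=2
q^20  k|20↦f(k): 20:1 10:1 5:1 4:1 2:1 1:1  a_20=6
n=21: 21·1 7·3 3·7 1·21  f→[1+1+1+1]=4
d|22:{22,11,2,1}  Σf=1+1+1+1=4
[q^23] f(23)=1,f(1)=1 ⇒ 2
[q^24] f(1)=1,f(2)=1,f(3)=1,f(4)=1,f(6)=1,f(8)=1,f(12)=1,f(24)=1 ⇒ 8
[q^25] f(1)=1,f(5)=1,f(25)=1 ⇒ 3
[q^26] f(26)=1,f(13)=1,f(2)=1,f(1)=1 ⇒ 4
d|27:{1,3,9,27}  Σf=1+1+1+1=4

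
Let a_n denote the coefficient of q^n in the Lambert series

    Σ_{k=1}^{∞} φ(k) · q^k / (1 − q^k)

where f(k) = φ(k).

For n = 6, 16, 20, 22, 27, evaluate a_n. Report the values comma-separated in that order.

d|6:{6,3,2,1}  Σφ=2+2+1+1=6
n=16: 16·1 8·2 4·4 2·8 1·16  φ→[8+4+2+1+1]=16
d|20:{20,10,5,4,2,1}  Σφ=8+4+4+2+1+1=20
q^22  k|22↦φ(k): 1:1 2:1 11:10 22:10  a_22=22
d|27:{1,3,9,27}  Σφ=1+2+6+18=27

6, 16, 20, 22, 27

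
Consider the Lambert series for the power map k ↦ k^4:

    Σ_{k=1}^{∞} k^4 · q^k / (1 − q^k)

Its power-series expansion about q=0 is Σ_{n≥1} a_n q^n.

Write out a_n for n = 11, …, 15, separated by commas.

[q^11] f(11)=14641,f(1)=1 ⇒ 14642
d|12:{12,6,4,3,2,1}  Σf=20736+1296+256+81+16+1=22386
d|13:{1,13}  Σf=1+28561=28562
[q^14] f(1)=1,f(2)=16,f(7)=2401,f(14)=38416 ⇒ 40834
d|15:{15,5,3,1}  Σf=50625+625+81+1=51332

14642, 22386, 28562, 40834, 51332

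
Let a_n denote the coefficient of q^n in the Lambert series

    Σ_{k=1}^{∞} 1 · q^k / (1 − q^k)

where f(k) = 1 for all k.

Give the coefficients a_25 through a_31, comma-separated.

n=25: 1·25 5·5 25·1  f→[1+1+1]=3
n=26: 1·26 2·13 13·2 26·1  f→[1+1+1+1]=4
n=27: 1·27 3·9 9·3 27·1  f→[1+1+1+1]=4
[q^28] f(28)=1,f(14)=1,f(7)=1,f(4)=1,f(2)=1,f(1)=1 ⇒ 6
q^29  k|29↦f(k): 29:1 1:1  a_29=2
d|30:{30,15,10,6,5,3,2,1}  Σf=1+1+1+1+1+1+1+1=8
q^31  k|31↦f(k): 31:1 1:1  a_31=2

3, 4, 4, 6, 2, 8, 2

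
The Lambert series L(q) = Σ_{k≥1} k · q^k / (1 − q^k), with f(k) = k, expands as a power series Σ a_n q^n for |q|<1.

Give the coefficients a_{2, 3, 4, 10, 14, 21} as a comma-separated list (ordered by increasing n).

3, 4, 7, 18, 24, 32

d|2:{2,1}  Σf=2+1=3
n=3: 1·3 3·1  f→[1+3]=4
n=4: 4·1 2·2 1·4  f→[4+2+1]=7
n=10: 10·1 5·2 2·5 1·10  f→[10+5+2+1]=18
[q^14] f(1)=1,f(2)=2,f(7)=7,f(14)=14 ⇒ 24
q^21  k|21↦f(k): 1:1 3:3 7:7 21:21  a_21=32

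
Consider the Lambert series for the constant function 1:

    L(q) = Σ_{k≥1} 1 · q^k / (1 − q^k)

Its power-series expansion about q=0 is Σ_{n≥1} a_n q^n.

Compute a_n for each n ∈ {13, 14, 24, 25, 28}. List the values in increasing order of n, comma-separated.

q^13  k|13↦f(k): 1:1 13:1  a_13=2
d|14:{1,2,7,14}  Σf=1+1+1+1=4
[q^24] f(24)=1,f(12)=1,f(8)=1,f(6)=1,f(4)=1,f(3)=1,f(2)=1,f(1)=1 ⇒ 8
[q^25] f(25)=1,f(5)=1,f(1)=1 ⇒ 3
[q^28] f(1)=1,f(2)=1,f(4)=1,f(7)=1,f(14)=1,f(28)=1 ⇒ 6

2, 4, 8, 3, 6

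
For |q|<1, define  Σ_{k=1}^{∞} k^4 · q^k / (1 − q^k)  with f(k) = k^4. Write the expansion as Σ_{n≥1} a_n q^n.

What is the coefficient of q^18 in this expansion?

[q^18] f(1)=1,f(2)=16,f(3)=81,f(6)=1296,f(9)=6561,f(18)=104976 ⇒ 112931

a_18 = 112931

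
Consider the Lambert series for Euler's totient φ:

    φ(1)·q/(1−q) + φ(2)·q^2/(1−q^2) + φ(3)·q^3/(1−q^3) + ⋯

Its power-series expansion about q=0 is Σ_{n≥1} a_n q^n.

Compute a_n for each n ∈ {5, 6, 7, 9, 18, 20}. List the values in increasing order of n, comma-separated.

q^5  k|5↦φ(k): 5:4 1:1  a_5=5
[q^6] φ(1)=1,φ(2)=1,φ(3)=2,φ(6)=2 ⇒ 6
[q^7] φ(7)=6,φ(1)=1 ⇒ 7
d|9:{9,3,1}  Σφ=6+2+1=9
q^18  k|18↦φ(k): 18:6 9:6 6:2 3:2 2:1 1:1  a_18=18
d|20:{1,2,4,5,10,20}  Σφ=1+1+2+4+4+8=20

5, 6, 7, 9, 18, 20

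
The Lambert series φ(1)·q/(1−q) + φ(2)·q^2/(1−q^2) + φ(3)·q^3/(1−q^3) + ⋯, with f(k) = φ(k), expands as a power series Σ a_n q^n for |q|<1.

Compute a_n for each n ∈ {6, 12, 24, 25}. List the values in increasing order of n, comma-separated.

q^6  k|6↦φ(k): 1:1 2:1 3:2 6:2  a_6=6
n=12: 12·1 6·2 4·3 3·4 2·6 1·12  φ→[4+2+2+2+1+1]=12
d|24:{24,12,8,6,4,3,2,1}  Σφ=8+4+4+2+2+2+1+1=24
[q^25] φ(1)=1,φ(5)=4,φ(25)=20 ⇒ 25

6, 12, 24, 25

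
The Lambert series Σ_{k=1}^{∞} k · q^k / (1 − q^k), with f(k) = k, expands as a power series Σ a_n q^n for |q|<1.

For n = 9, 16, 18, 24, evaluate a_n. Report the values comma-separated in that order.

13, 31, 39, 60

q^9  k|9↦f(k): 9:9 3:3 1:1  a_9=13
n=16: 16·1 8·2 4·4 2·8 1·16  f→[16+8+4+2+1]=31
d|18:{1,2,3,6,9,18}  Σf=1+2+3+6+9+18=39
d|24:{1,2,3,4,6,8,12,24}  Σf=1+2+3+4+6+8+12+24=60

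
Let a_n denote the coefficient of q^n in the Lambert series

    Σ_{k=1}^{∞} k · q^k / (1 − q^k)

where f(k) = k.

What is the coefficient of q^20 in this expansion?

n=20: 1·20 2·10 4·5 5·4 10·2 20·1  f→[1+2+4+5+10+20]=42

a_20 = 42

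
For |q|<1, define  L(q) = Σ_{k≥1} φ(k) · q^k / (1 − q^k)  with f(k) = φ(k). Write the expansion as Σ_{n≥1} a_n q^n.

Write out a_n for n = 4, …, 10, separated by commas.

q^4  k|4↦φ(k): 1:1 2:1 4:2  a_4=4
d|5:{1,5}  Σφ=1+4=5
d|6:{6,3,2,1}  Σφ=2+2+1+1=6
n=7: 7·1 1·7  φ→[6+1]=7
q^8  k|8↦φ(k): 8:4 4:2 2:1 1:1  a_8=8
q^9  k|9↦φ(k): 1:1 3:2 9:6  a_9=9
n=10: 10·1 5·2 2·5 1·10  φ→[4+4+1+1]=10

4, 5, 6, 7, 8, 9, 10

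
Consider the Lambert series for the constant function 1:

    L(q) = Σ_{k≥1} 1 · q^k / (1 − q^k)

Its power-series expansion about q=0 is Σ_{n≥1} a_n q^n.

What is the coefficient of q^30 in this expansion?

a_30 = 8

q^30  k|30↦f(k): 1:1 2:1 3:1 5:1 6:1 10:1 15:1 30:1  a_30=8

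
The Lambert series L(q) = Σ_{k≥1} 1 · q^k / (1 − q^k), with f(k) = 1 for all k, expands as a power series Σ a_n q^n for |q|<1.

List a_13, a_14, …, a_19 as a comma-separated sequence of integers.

2, 4, 4, 5, 2, 6, 2

d|13:{1,13}  Σf=1+1=2
[q^14] f(14)=1,f(7)=1,f(2)=1,f(1)=1 ⇒ 4
n=15: 15·1 5·3 3·5 1·15  f→[1+1+1+1]=4
d|16:{1,2,4,8,16}  Σf=1+1+1+1+1=5
[q^17] f(17)=1,f(1)=1 ⇒ 2
q^18  k|18↦f(k): 18:1 9:1 6:1 3:1 2:1 1:1  a_18=6
d|19:{1,19}  Σf=1+1=2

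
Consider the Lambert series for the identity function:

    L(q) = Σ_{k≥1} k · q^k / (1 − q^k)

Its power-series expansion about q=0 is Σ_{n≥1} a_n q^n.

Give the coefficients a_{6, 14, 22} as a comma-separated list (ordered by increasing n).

q^6  k|6↦f(k): 6:6 3:3 2:2 1:1  a_6=12
d|14:{14,7,2,1}  Σf=14+7+2+1=24
q^22  k|22↦f(k): 1:1 2:2 11:11 22:22  a_22=36

12, 24, 36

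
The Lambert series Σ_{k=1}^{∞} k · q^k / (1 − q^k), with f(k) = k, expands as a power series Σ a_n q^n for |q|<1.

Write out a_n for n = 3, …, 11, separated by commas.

4, 7, 6, 12, 8, 15, 13, 18, 12

q^3  k|3↦f(k): 1:1 3:3  a_3=4
n=4: 1·4 2·2 4·1  f→[1+2+4]=7
[q^5] f(1)=1,f(5)=5 ⇒ 6
n=6: 1·6 2·3 3·2 6·1  f→[1+2+3+6]=12
[q^7] f(1)=1,f(7)=7 ⇒ 8
n=8: 8·1 4·2 2·4 1·8  f→[8+4+2+1]=15
q^9  k|9↦f(k): 1:1 3:3 9:9  a_9=13
d|10:{1,2,5,10}  Σf=1+2+5+10=18
q^11  k|11↦f(k): 11:11 1:1  a_11=12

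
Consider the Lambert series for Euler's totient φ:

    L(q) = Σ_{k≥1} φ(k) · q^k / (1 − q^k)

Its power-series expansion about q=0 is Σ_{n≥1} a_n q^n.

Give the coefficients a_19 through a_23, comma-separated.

n=19: 1·19 19·1  φ→[1+18]=19
n=20: 1·20 2·10 4·5 5·4 10·2 20·1  φ→[1+1+2+4+4+8]=20
d|21:{21,7,3,1}  Σφ=12+6+2+1=21
[q^22] φ(1)=1,φ(2)=1,φ(11)=10,φ(22)=10 ⇒ 22
[q^23] φ(23)=22,φ(1)=1 ⇒ 23

19, 20, 21, 22, 23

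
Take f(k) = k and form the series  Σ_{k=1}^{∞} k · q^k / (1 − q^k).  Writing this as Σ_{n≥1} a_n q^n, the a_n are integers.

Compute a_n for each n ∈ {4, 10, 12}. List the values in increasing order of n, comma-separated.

7, 18, 28

q^4  k|4↦f(k): 4:4 2:2 1:1  a_4=7
n=10: 10·1 5·2 2·5 1·10  f→[10+5+2+1]=18
n=12: 12·1 6·2 4·3 3·4 2·6 1·12  f→[12+6+4+3+2+1]=28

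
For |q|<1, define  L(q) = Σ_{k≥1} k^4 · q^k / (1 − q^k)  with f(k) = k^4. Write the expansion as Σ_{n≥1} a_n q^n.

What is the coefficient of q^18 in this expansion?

q^18  k|18↦f(k): 18:104976 9:6561 6:1296 3:81 2:16 1:1  a_18=112931

a_18 = 112931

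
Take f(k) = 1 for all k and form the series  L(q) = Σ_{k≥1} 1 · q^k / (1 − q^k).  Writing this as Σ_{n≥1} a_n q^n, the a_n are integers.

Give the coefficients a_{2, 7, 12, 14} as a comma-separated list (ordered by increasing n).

2, 2, 6, 4

q^2  k|2↦f(k): 2:1 1:1  a_2=2
d|7:{1,7}  Σf=1+1=2
n=12: 1·12 2·6 3·4 4·3 6·2 12·1  f→[1+1+1+1+1+1]=6
d|14:{14,7,2,1}  Σf=1+1+1+1=4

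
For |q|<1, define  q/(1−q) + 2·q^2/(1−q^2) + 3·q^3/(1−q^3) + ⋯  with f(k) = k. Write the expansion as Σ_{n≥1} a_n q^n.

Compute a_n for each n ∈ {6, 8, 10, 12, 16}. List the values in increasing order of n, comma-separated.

12, 15, 18, 28, 31

d|6:{6,3,2,1}  Σf=6+3+2+1=12
q^8  k|8↦f(k): 8:8 4:4 2:2 1:1  a_8=15
q^10  k|10↦f(k): 10:10 5:5 2:2 1:1  a_10=18
d|12:{1,2,3,4,6,12}  Σf=1+2+3+4+6+12=28
d|16:{16,8,4,2,1}  Σf=16+8+4+2+1=31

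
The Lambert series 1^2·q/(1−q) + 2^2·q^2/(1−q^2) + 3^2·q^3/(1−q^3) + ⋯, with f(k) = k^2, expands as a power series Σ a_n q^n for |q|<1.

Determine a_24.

a_24 = 850

d|24:{1,2,3,4,6,8,12,24}  Σf=1+4+9+16+36+64+144+576=850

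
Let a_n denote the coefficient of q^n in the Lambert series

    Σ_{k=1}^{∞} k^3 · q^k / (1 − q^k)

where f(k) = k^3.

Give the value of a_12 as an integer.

[q^12] f(1)=1,f(2)=8,f(3)=27,f(4)=64,f(6)=216,f(12)=1728 ⇒ 2044

a_12 = 2044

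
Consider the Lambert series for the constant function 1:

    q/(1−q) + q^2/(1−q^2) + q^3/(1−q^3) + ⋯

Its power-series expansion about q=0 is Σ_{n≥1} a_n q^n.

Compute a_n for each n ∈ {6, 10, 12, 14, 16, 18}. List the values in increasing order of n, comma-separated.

n=6: 6·1 3·2 2·3 1·6  f→[1+1+1+1]=4
[q^10] f(10)=1,f(5)=1,f(2)=1,f(1)=1 ⇒ 4
[q^12] f(1)=1,f(2)=1,f(3)=1,f(4)=1,f(6)=1,f(12)=1 ⇒ 6
[q^14] f(14)=1,f(7)=1,f(2)=1,f(1)=1 ⇒ 4
q^16  k|16↦f(k): 16:1 8:1 4:1 2:1 1:1  a_16=5
n=18: 1·18 2·9 3·6 6·3 9·2 18·1  f→[1+1+1+1+1+1]=6

4, 4, 6, 4, 5, 6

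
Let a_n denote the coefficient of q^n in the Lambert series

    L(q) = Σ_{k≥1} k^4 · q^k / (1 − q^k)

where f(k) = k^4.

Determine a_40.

n=40: 40·1 20·2 10·4 8·5 5·8 4·10 2·20 1·40  f→[2560000+160000+10000+4096+625+256+16+1]=2734994

a_40 = 2734994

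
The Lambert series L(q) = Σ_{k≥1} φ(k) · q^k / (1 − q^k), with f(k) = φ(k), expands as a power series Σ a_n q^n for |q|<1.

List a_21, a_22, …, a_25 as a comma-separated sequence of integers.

q^21  k|21↦φ(k): 1:1 3:2 7:6 21:12  a_21=21
d|22:{1,2,11,22}  Σφ=1+1+10+10=22
n=23: 23·1 1·23  φ→[22+1]=23
[q^24] φ(1)=1,φ(2)=1,φ(3)=2,φ(4)=2,φ(6)=2,φ(8)=4,φ(12)=4,φ(24)=8 ⇒ 24
q^25  k|25↦φ(k): 25:20 5:4 1:1  a_25=25

21, 22, 23, 24, 25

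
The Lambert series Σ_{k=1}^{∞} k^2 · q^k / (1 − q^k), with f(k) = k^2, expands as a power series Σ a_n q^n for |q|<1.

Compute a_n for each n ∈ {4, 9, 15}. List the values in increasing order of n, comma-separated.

[q^4] f(1)=1,f(2)=4,f(4)=16 ⇒ 21
n=9: 9·1 3·3 1·9  f→[81+9+1]=91
[q^15] f(15)=225,f(5)=25,f(3)=9,f(1)=1 ⇒ 260

21, 91, 260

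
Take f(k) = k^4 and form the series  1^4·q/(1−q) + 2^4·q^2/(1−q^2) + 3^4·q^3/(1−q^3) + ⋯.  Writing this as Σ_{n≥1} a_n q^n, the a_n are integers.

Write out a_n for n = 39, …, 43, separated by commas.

2342084, 2734994, 2825762, 3348388, 3418802

[q^39] f(1)=1,f(3)=81,f(13)=28561,f(39)=2313441 ⇒ 2342084
n=40: 1·40 2·20 4·10 5·8 8·5 10·4 20·2 40·1  f→[1+16+256+625+4096+10000+160000+2560000]=2734994
q^41  k|41↦f(k): 41:2825761 1:1  a_41=2825762
n=42: 1·42 2·21 3·14 6·7 7·6 14·3 21·2 42·1  f→[1+16+81+1296+2401+38416+194481+3111696]=3348388
d|43:{43,1}  Σf=3418801+1=3418802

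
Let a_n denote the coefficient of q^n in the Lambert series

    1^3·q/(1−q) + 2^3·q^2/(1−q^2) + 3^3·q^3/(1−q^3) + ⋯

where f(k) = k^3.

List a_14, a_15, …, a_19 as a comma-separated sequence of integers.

3096, 3528, 4681, 4914, 6813, 6860

q^14  k|14↦f(k): 1:1 2:8 7:343 14:2744  a_14=3096
q^15  k|15↦f(k): 15:3375 5:125 3:27 1:1  a_15=3528
q^16  k|16↦f(k): 1:1 2:8 4:64 8:512 16:4096  a_16=4681
q^17  k|17↦f(k): 17:4913 1:1  a_17=4914
n=18: 1·18 2·9 3·6 6·3 9·2 18·1  f→[1+8+27+216+729+5832]=6813
[q^19] f(19)=6859,f(1)=1 ⇒ 6860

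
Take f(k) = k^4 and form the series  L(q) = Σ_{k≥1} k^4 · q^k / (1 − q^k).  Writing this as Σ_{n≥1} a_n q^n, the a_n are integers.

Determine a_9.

[q^9] f(1)=1,f(3)=81,f(9)=6561 ⇒ 6643

a_9 = 6643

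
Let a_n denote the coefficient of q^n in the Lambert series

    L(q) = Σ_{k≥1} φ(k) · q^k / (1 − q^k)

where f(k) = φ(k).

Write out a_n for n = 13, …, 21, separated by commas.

n=13: 1·13 13·1  φ→[1+12]=13
[q^14] φ(1)=1,φ(2)=1,φ(7)=6,φ(14)=6 ⇒ 14
[q^15] φ(1)=1,φ(3)=2,φ(5)=4,φ(15)=8 ⇒ 15
[q^16] φ(1)=1,φ(2)=1,φ(4)=2,φ(8)=4,φ(16)=8 ⇒ 16
d|17:{1,17}  Σφ=1+16=17
q^18  k|18↦φ(k): 18:6 9:6 6:2 3:2 2:1 1:1  a_18=18
q^19  k|19↦φ(k): 19:18 1:1  a_19=19
d|20:{20,10,5,4,2,1}  Σφ=8+4+4+2+1+1=20
d|21:{21,7,3,1}  Σφ=12+6+2+1=21

13, 14, 15, 16, 17, 18, 19, 20, 21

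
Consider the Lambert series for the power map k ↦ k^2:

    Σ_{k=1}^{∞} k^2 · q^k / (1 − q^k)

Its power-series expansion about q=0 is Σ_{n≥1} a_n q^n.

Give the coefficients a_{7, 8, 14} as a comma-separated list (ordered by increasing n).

[q^7] f(7)=49,f(1)=1 ⇒ 50
n=8: 1·8 2·4 4·2 8·1  f→[1+4+16+64]=85
q^14  k|14↦f(k): 1:1 2:4 7:49 14:196  a_14=250

50, 85, 250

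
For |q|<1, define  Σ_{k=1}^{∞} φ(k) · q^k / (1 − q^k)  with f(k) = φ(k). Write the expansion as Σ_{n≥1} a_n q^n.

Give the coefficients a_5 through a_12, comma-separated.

q^5  k|5↦φ(k): 1:1 5:4  a_5=5
[q^6] φ(6)=2,φ(3)=2,φ(2)=1,φ(1)=1 ⇒ 6
d|7:{7,1}  Σφ=6+1=7
n=8: 8·1 4·2 2·4 1·8  φ→[4+2+1+1]=8
n=9: 1·9 3·3 9·1  φ→[1+2+6]=9
n=10: 1·10 2·5 5·2 10·1  φ→[1+1+4+4]=10
q^11  k|11↦φ(k): 1:1 11:10  a_11=11
[q^12] φ(1)=1,φ(2)=1,φ(3)=2,φ(4)=2,φ(6)=2,φ(12)=4 ⇒ 12

5, 6, 7, 8, 9, 10, 11, 12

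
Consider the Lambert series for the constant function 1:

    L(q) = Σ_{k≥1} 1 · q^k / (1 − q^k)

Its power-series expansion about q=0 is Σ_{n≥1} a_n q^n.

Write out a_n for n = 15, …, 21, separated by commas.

4, 5, 2, 6, 2, 6, 4

q^15  k|15↦f(k): 15:1 5:1 3:1 1:1  a_15=4
n=16: 1·16 2·8 4·4 8·2 16·1  f→[1+1+1+1+1]=5
q^17  k|17↦f(k): 17:1 1:1  a_17=2
[q^18] f(18)=1,f(9)=1,f(6)=1,f(3)=1,f(2)=1,f(1)=1 ⇒ 6
n=19: 19·1 1·19  f→[1+1]=2
[q^20] f(1)=1,f(2)=1,f(4)=1,f(5)=1,f(10)=1,f(20)=1 ⇒ 6
n=21: 21·1 7·3 3·7 1·21  f→[1+1+1+1]=4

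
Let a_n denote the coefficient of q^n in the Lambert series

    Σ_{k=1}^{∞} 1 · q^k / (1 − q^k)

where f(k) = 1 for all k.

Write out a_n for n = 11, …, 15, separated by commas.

[q^11] f(1)=1,f(11)=1 ⇒ 2
n=12: 12·1 6·2 4·3 3·4 2·6 1·12  f→[1+1+1+1+1+1]=6
q^13  k|13↦f(k): 13:1 1:1  a_13=2
n=14: 14·1 7·2 2·7 1·14  f→[1+1+1+1]=4
d|15:{15,5,3,1}  Σf=1+1+1+1=4

2, 6, 2, 4, 4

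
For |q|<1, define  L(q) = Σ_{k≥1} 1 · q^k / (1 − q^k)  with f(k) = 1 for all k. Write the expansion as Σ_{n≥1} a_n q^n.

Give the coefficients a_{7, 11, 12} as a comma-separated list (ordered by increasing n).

n=7: 7·1 1·7  f→[1+1]=2
n=11: 11·1 1·11  f→[1+1]=2
q^12  k|12↦f(k): 12:1 6:1 4:1 3:1 2:1 1:1  a_12=6

2, 2, 6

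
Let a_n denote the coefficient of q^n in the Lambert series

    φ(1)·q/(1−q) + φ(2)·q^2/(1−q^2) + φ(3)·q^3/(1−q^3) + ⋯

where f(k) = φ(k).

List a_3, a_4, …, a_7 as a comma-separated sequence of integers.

d|3:{1,3}  Σφ=1+2=3
n=4: 1·4 2·2 4·1  φ→[1+1+2]=4
q^5  k|5↦φ(k): 5:4 1:1  a_5=5
n=6: 6·1 3·2 2·3 1·6  φ→[2+2+1+1]=6
n=7: 1·7 7·1  φ→[1+6]=7

3, 4, 5, 6, 7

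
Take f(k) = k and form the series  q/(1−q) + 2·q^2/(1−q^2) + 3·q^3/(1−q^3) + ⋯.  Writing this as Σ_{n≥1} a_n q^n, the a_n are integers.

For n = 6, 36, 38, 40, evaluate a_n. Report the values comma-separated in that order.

12, 91, 60, 90

n=6: 6·1 3·2 2·3 1·6  f→[6+3+2+1]=12
[q^36] f(1)=1,f(2)=2,f(3)=3,f(4)=4,f(6)=6,f(9)=9,f(12)=12,f(18)=18,f(36)=36 ⇒ 91
[q^38] f(1)=1,f(2)=2,f(19)=19,f(38)=38 ⇒ 60
[q^40] f(40)=40,f(20)=20,f(10)=10,f(8)=8,f(5)=5,f(4)=4,f(2)=2,f(1)=1 ⇒ 90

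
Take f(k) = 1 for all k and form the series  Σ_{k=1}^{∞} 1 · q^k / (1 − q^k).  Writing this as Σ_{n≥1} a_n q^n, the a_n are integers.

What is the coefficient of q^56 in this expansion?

a_56 = 8

q^56  k|56↦f(k): 1:1 2:1 4:1 7:1 8:1 14:1 28:1 56:1  a_56=8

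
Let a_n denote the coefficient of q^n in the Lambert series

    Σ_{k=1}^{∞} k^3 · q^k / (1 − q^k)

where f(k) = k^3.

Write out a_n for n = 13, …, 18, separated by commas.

2198, 3096, 3528, 4681, 4914, 6813

q^13  k|13↦f(k): 1:1 13:2197  a_13=2198
n=14: 1·14 2·7 7·2 14·1  f→[1+8+343+2744]=3096
n=15: 1·15 3·5 5·3 15·1  f→[1+27+125+3375]=3528
d|16:{1,2,4,8,16}  Σf=1+8+64+512+4096=4681
n=17: 1·17 17·1  f→[1+4913]=4914
d|18:{1,2,3,6,9,18}  Σf=1+8+27+216+729+5832=6813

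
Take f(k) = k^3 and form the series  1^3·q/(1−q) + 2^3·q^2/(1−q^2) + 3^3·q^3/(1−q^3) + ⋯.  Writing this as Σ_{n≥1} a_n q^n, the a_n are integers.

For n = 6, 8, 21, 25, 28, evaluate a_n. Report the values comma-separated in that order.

[q^6] f(6)=216,f(3)=27,f(2)=8,f(1)=1 ⇒ 252
d|8:{1,2,4,8}  Σf=1+8+64+512=585
q^21  k|21↦f(k): 1:1 3:27 7:343 21:9261  a_21=9632
[q^25] f(25)=15625,f(5)=125,f(1)=1 ⇒ 15751
[q^28] f(1)=1,f(2)=8,f(4)=64,f(7)=343,f(14)=2744,f(28)=21952 ⇒ 25112

252, 585, 9632, 15751, 25112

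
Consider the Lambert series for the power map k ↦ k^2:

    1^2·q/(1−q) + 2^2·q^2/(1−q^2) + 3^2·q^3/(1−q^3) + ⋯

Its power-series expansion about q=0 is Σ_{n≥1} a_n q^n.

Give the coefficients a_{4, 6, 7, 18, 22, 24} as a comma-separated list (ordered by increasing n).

[q^4] f(4)=16,f(2)=4,f(1)=1 ⇒ 21
[q^6] f(1)=1,f(2)=4,f(3)=9,f(6)=36 ⇒ 50
d|7:{7,1}  Σf=49+1=50
d|18:{18,9,6,3,2,1}  Σf=324+81+36+9+4+1=455
n=22: 22·1 11·2 2·11 1·22  f→[484+121+4+1]=610
[q^24] f(1)=1,f(2)=4,f(3)=9,f(4)=16,f(6)=36,f(8)=64,f(12)=144,f(24)=576 ⇒ 850

21, 50, 50, 455, 610, 850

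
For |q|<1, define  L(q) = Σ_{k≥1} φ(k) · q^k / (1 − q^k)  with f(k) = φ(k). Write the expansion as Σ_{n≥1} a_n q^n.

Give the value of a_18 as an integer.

q^18  k|18↦φ(k): 1:1 2:1 3:2 6:2 9:6 18:6  a_18=18

a_18 = 18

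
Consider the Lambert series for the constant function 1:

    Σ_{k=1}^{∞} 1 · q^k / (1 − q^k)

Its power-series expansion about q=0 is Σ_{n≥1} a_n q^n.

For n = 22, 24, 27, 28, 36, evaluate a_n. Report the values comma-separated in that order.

q^22  k|22↦f(k): 1:1 2:1 11:1 22:1  a_22=4
[q^24] f(1)=1,f(2)=1,f(3)=1,f(4)=1,f(6)=1,f(8)=1,f(12)=1,f(24)=1 ⇒ 8
d|27:{1,3,9,27}  Σf=1+1+1+1=4
d|28:{1,2,4,7,14,28}  Σf=1+1+1+1+1+1=6
q^36  k|36↦f(k): 1:1 2:1 3:1 4:1 6:1 9:1 12:1 18:1 36:1  a_36=9

4, 8, 4, 6, 9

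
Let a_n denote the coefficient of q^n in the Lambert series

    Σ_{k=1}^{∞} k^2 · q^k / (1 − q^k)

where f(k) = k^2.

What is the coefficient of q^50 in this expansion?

d|50:{1,2,5,10,25,50}  Σf=1+4+25+100+625+2500=3255

a_50 = 3255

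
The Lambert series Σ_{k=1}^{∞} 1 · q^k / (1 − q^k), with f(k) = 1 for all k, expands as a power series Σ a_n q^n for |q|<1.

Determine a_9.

n=9: 9·1 3·3 1·9  f→[1+1+1]=3

a_9 = 3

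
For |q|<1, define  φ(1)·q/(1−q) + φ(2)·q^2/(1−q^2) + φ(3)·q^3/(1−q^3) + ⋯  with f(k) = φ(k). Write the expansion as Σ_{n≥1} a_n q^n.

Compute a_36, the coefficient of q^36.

q^36  k|36↦φ(k): 1:1 2:1 3:2 4:2 6:2 9:6 12:4 18:6 36:12  a_36=36

a_36 = 36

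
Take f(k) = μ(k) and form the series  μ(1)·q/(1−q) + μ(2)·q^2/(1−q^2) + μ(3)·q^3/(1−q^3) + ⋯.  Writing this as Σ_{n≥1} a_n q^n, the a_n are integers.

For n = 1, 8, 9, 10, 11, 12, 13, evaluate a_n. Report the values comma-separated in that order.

d|1:{1}  Σμ=1=1
[q^8] μ(1)=1,μ(2)=-1,μ(4)=0,μ(8)=0 ⇒ 0
q^9  k|9↦μ(k): 1:1 3:-1 9:0  a_9=0
q^10  k|10↦μ(k): 10:1 5:-1 2:-1 1:1  a_10=0
n=11: 11·1 1·11  μ→[(-1)+1]=0
q^12  k|12↦μ(k): 12:0 6:1 4:0 3:-1 2:-1 1:1  a_12=0
q^13  k|13↦μ(k): 13:-1 1:1  a_13=0

1, 0, 0, 0, 0, 0, 0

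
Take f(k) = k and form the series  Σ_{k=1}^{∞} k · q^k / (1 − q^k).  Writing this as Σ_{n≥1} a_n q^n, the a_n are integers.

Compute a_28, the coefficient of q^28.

a_28 = 56

q^28  k|28↦f(k): 28:28 14:14 7:7 4:4 2:2 1:1  a_28=56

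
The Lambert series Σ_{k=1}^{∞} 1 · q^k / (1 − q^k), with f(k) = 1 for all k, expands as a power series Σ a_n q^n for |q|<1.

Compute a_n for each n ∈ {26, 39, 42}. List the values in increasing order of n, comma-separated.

4, 4, 8

q^26  k|26↦f(k): 1:1 2:1 13:1 26:1  a_26=4
n=39: 1·39 3·13 13·3 39·1  f→[1+1+1+1]=4
d|42:{42,21,14,7,6,3,2,1}  Σf=1+1+1+1+1+1+1+1=8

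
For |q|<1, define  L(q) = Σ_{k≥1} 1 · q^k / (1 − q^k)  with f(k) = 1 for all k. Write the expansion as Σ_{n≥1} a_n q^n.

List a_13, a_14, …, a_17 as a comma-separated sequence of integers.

2, 4, 4, 5, 2

[q^13] f(13)=1,f(1)=1 ⇒ 2
d|14:{14,7,2,1}  Σf=1+1+1+1=4
[q^15] f(1)=1,f(3)=1,f(5)=1,f(15)=1 ⇒ 4
n=16: 16·1 8·2 4·4 2·8 1·16  f→[1+1+1+1+1]=5
n=17: 1·17 17·1  f→[1+1]=2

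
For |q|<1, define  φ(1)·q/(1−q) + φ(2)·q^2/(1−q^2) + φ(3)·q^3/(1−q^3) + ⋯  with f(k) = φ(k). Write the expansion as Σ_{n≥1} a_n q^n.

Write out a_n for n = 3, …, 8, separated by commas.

d|3:{1,3}  Σφ=1+2=3
q^4  k|4↦φ(k): 4:2 2:1 1:1  a_4=4
n=5: 5·1 1·5  φ→[4+1]=5
[q^6] φ(6)=2,φ(3)=2,φ(2)=1,φ(1)=1 ⇒ 6
d|7:{7,1}  Σφ=6+1=7
d|8:{1,2,4,8}  Σφ=1+1+2+4=8

3, 4, 5, 6, 7, 8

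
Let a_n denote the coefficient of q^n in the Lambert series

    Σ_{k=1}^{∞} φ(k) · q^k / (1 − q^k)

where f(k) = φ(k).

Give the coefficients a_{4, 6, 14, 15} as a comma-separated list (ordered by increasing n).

[q^4] φ(1)=1,φ(2)=1,φ(4)=2 ⇒ 4
d|6:{1,2,3,6}  Σφ=1+1+2+2=6
[q^14] φ(1)=1,φ(2)=1,φ(7)=6,φ(14)=6 ⇒ 14
[q^15] φ(1)=1,φ(3)=2,φ(5)=4,φ(15)=8 ⇒ 15

4, 6, 14, 15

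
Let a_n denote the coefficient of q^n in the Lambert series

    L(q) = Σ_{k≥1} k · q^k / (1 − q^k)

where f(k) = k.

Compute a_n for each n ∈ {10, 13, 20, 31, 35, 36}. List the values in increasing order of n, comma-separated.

18, 14, 42, 32, 48, 91

[q^10] f(10)=10,f(5)=5,f(2)=2,f(1)=1 ⇒ 18
[q^13] f(13)=13,f(1)=1 ⇒ 14
q^20  k|20↦f(k): 20:20 10:10 5:5 4:4 2:2 1:1  a_20=42
q^31  k|31↦f(k): 1:1 31:31  a_31=32
d|35:{1,5,7,35}  Σf=1+5+7+35=48
[q^36] f(36)=36,f(18)=18,f(12)=12,f(9)=9,f(6)=6,f(4)=4,f(3)=3,f(2)=2,f(1)=1 ⇒ 91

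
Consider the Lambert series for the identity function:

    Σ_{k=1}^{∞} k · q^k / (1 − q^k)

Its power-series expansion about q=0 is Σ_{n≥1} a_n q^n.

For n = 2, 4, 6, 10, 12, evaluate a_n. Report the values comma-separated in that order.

q^2  k|2↦f(k): 1:1 2:2  a_2=3
n=4: 4·1 2·2 1·4  f→[4+2+1]=7
q^6  k|6↦f(k): 1:1 2:2 3:3 6:6  a_6=12
q^10  k|10↦f(k): 1:1 2:2 5:5 10:10  a_10=18
[q^12] f(12)=12,f(6)=6,f(4)=4,f(3)=3,f(2)=2,f(1)=1 ⇒ 28

3, 7, 12, 18, 28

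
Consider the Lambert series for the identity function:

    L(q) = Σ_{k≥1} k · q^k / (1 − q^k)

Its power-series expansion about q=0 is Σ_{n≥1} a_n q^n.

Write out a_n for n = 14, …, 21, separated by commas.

d|14:{1,2,7,14}  Σf=1+2+7+14=24
d|15:{15,5,3,1}  Σf=15+5+3+1=24
q^16  k|16↦f(k): 1:1 2:2 4:4 8:8 16:16  a_16=31
[q^17] f(17)=17,f(1)=1 ⇒ 18
n=18: 1·18 2·9 3·6 6·3 9·2 18·1  f→[1+2+3+6+9+18]=39
d|19:{1,19}  Σf=1+19=20
n=20: 1·20 2·10 4·5 5·4 10·2 20·1  f→[1+2+4+5+10+20]=42
[q^21] f(21)=21,f(7)=7,f(3)=3,f(1)=1 ⇒ 32

24, 24, 31, 18, 39, 20, 42, 32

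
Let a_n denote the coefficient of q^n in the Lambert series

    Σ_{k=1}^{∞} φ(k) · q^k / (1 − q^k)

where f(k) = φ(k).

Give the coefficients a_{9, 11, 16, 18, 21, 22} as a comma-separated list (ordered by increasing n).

n=9: 1·9 3·3 9·1  φ→[1+2+6]=9
q^11  k|11↦φ(k): 11:10 1:1  a_11=11
d|16:{16,8,4,2,1}  Σφ=8+4+2+1+1=16
d|18:{18,9,6,3,2,1}  Σφ=6+6+2+2+1+1=18
d|21:{21,7,3,1}  Σφ=12+6+2+1=21
[q^22] φ(22)=10,φ(11)=10,φ(2)=1,φ(1)=1 ⇒ 22

9, 11, 16, 18, 21, 22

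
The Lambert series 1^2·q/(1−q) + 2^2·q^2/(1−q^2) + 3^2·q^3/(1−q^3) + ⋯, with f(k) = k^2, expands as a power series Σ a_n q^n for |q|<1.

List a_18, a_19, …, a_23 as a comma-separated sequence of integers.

q^18  k|18↦f(k): 18:324 9:81 6:36 3:9 2:4 1:1  a_18=455
d|19:{19,1}  Σf=361+1=362
n=20: 1·20 2·10 4·5 5·4 10·2 20·1  f→[1+4+16+25+100+400]=546
[q^21] f(21)=441,f(7)=49,f(3)=9,f(1)=1 ⇒ 500
n=22: 22·1 11·2 2·11 1·22  f→[484+121+4+1]=610
n=23: 1·23 23·1  f→[1+529]=530

455, 362, 546, 500, 610, 530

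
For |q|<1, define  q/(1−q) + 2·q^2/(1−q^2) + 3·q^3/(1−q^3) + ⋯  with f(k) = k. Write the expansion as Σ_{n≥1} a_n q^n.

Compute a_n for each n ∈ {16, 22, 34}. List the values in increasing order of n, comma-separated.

31, 36, 54

d|16:{16,8,4,2,1}  Σf=16+8+4+2+1=31
q^22  k|22↦f(k): 1:1 2:2 11:11 22:22  a_22=36
n=34: 34·1 17·2 2·17 1·34  f→[34+17+2+1]=54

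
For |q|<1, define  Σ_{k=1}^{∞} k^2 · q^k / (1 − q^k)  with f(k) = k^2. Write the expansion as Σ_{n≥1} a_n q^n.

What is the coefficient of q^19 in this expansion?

q^19  k|19↦f(k): 1:1 19:361  a_19=362

a_19 = 362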